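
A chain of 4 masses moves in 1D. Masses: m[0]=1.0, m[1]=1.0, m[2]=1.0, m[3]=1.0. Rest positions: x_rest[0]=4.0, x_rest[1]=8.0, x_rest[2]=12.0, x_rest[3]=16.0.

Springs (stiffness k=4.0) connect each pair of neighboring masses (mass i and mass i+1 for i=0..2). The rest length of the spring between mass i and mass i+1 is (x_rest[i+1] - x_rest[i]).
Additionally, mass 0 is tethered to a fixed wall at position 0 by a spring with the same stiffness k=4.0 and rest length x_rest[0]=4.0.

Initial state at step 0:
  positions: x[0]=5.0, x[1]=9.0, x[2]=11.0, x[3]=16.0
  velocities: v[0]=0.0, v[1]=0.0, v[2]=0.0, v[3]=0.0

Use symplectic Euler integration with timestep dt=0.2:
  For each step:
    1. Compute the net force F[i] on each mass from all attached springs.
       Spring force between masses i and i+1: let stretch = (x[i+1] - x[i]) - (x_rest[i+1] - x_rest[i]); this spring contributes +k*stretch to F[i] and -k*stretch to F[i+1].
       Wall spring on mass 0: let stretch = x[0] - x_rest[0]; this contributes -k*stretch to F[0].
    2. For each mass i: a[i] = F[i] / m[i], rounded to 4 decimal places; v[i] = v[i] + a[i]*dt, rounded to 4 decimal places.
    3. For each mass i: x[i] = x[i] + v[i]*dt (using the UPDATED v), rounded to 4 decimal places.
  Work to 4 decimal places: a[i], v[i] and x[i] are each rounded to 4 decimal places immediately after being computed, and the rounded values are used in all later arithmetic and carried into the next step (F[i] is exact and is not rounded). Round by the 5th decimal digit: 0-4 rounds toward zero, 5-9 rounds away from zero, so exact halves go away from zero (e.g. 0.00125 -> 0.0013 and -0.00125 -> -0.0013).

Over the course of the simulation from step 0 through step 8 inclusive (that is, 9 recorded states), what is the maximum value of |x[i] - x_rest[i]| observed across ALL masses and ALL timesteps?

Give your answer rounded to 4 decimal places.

Answer: 1.1144

Derivation:
Step 0: x=[5.0000 9.0000 11.0000 16.0000] v=[0.0000 0.0000 0.0000 0.0000]
Step 1: x=[4.8400 8.6800 11.4800 15.8400] v=[-0.8000 -1.6000 2.4000 -0.8000]
Step 2: x=[4.5200 8.1936 12.2096 15.6224] v=[-1.6000 -2.4320 3.6480 -1.0880]
Step 3: x=[4.0646 7.7620 12.8427 15.4988] v=[-2.2771 -2.1581 3.1654 -0.6182]
Step 4: x=[3.5504 7.5517 13.0878 15.5902] v=[-2.5709 -1.0515 1.2257 0.4569]
Step 5: x=[3.1084 7.5870 12.8475 15.9212] v=[-2.2102 0.1763 -1.2013 1.6550]
Step 6: x=[2.8856 7.7474 12.2574 16.4004] v=[-1.1140 0.8018 -2.9507 2.3960]
Step 7: x=[2.9790 7.8515 11.6085 16.8567] v=[0.4670 0.5204 -3.2443 2.2816]
Step 8: x=[3.3754 7.7771 11.1982 17.1133] v=[1.9818 -0.3720 -2.0513 1.2830]
Max displacement = 1.1144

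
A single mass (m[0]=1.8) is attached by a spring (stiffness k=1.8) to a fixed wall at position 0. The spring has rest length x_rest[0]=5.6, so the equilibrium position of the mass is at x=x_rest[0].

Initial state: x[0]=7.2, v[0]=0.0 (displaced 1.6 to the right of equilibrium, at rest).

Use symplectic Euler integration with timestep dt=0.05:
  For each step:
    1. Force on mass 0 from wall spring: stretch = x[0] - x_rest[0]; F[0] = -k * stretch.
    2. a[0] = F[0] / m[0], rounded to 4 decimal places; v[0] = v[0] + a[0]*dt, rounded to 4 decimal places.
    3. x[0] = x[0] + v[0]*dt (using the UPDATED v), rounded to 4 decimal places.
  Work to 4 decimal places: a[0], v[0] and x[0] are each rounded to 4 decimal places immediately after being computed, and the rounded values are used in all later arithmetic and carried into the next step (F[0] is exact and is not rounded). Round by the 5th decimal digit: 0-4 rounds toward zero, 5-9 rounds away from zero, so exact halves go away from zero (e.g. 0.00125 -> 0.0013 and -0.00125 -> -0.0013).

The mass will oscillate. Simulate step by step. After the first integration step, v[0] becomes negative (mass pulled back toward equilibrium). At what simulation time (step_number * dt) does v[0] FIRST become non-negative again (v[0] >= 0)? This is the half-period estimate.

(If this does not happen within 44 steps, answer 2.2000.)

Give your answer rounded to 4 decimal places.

Answer: 2.2000

Derivation:
Step 0: x=[7.2000] v=[0.0000]
Step 1: x=[7.1960] v=[-0.0800]
Step 2: x=[7.1880] v=[-0.1598]
Step 3: x=[7.1760] v=[-0.2392]
Step 4: x=[7.1601] v=[-0.3180]
Step 5: x=[7.1403] v=[-0.3960]
Step 6: x=[7.1167] v=[-0.4730]
Step 7: x=[7.0893] v=[-0.5488]
Step 8: x=[7.0581] v=[-0.6233]
Step 9: x=[7.0233] v=[-0.6962]
Step 10: x=[6.9849] v=[-0.7674]
Step 11: x=[6.9431] v=[-0.8366]
Step 12: x=[6.8979] v=[-0.9038]
Step 13: x=[6.8495] v=[-0.9687]
Step 14: x=[6.7979] v=[-1.0312]
Step 15: x=[6.7433] v=[-1.0911]
Step 16: x=[6.6859] v=[-1.1483]
Step 17: x=[6.6258] v=[-1.2026]
Step 18: x=[6.5631] v=[-1.2539]
Step 19: x=[6.4980] v=[-1.3021]
Step 20: x=[6.4307] v=[-1.3470]
Step 21: x=[6.3613] v=[-1.3885]
Step 22: x=[6.2900] v=[-1.4266]
Step 23: x=[6.2169] v=[-1.4611]
Step 24: x=[6.1423] v=[-1.4919]
Step 25: x=[6.0664] v=[-1.5190]
Step 26: x=[5.9893] v=[-1.5423]
Step 27: x=[5.9112] v=[-1.5618]
Step 28: x=[5.8323] v=[-1.5774]
Step 29: x=[5.7529] v=[-1.5890]
Step 30: x=[5.6731] v=[-1.5966]
Step 31: x=[5.5931] v=[-1.6003]
Step 32: x=[5.5131] v=[-1.6000]
Step 33: x=[5.4333] v=[-1.5957]
Step 34: x=[5.3539] v=[-1.5874]
Step 35: x=[5.2751] v=[-1.5751]
Step 36: x=[5.1972] v=[-1.5589]
Step 37: x=[5.1203] v=[-1.5388]
Step 38: x=[5.0446] v=[-1.5148]
Step 39: x=[4.9703] v=[-1.4870]
Step 40: x=[4.8975] v=[-1.4555]
Step 41: x=[4.8265] v=[-1.4204]
Step 42: x=[4.7574] v=[-1.3817]
Step 43: x=[4.6904] v=[-1.3396]
Step 44: x=[4.6257] v=[-1.2941]
v[0] did not become non-negative within 44 steps; using fallback time=2.2000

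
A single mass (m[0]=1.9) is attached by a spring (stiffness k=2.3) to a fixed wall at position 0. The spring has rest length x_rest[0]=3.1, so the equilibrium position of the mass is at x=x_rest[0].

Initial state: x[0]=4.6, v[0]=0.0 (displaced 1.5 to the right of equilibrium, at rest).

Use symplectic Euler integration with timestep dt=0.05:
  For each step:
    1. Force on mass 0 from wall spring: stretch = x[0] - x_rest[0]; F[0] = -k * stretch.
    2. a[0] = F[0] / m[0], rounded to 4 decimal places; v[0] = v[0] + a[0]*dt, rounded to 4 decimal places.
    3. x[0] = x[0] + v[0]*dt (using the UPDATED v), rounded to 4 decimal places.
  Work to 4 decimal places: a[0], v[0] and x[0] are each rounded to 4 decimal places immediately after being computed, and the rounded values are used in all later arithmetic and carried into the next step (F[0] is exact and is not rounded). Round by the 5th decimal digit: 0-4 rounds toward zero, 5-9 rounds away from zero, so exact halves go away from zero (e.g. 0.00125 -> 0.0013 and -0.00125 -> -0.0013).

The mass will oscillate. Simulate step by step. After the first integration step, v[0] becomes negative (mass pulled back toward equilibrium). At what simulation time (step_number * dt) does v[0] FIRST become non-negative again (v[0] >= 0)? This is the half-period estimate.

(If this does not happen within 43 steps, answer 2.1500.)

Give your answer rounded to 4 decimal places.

Answer: 2.1500

Derivation:
Step 0: x=[4.6000] v=[0.0000]
Step 1: x=[4.5955] v=[-0.0908]
Step 2: x=[4.5864] v=[-0.1813]
Step 3: x=[4.5728] v=[-0.2713]
Step 4: x=[4.5548] v=[-0.3604]
Step 5: x=[4.5324] v=[-0.4485]
Step 6: x=[4.5056] v=[-0.5352]
Step 7: x=[4.4746] v=[-0.6203]
Step 8: x=[4.4394] v=[-0.7035]
Step 9: x=[4.4002] v=[-0.7846]
Step 10: x=[4.3570] v=[-0.8633]
Step 11: x=[4.3100] v=[-0.9394]
Step 12: x=[4.2594] v=[-1.0126]
Step 13: x=[4.2053] v=[-1.0828]
Step 14: x=[4.1478] v=[-1.1497]
Step 15: x=[4.0871] v=[-1.2131]
Step 16: x=[4.0235] v=[-1.2728]
Step 17: x=[3.9571] v=[-1.3287]
Step 18: x=[3.8881] v=[-1.3806]
Step 19: x=[3.8167] v=[-1.4283]
Step 20: x=[3.7431] v=[-1.4717]
Step 21: x=[3.6676] v=[-1.5106]
Step 22: x=[3.5904] v=[-1.5450]
Step 23: x=[3.5117] v=[-1.5747]
Step 24: x=[3.4317] v=[-1.5996]
Step 25: x=[3.3507] v=[-1.6197]
Step 26: x=[3.2690] v=[-1.6349]
Step 27: x=[3.1867] v=[-1.6451]
Step 28: x=[3.1042] v=[-1.6504]
Step 29: x=[3.0217] v=[-1.6507]
Step 30: x=[2.9394] v=[-1.6460]
Step 31: x=[2.8576] v=[-1.6363]
Step 32: x=[2.7765] v=[-1.6216]
Step 33: x=[2.6964] v=[-1.6020]
Step 34: x=[2.6175] v=[-1.5776]
Step 35: x=[2.5401] v=[-1.5484]
Step 36: x=[2.4644] v=[-1.5145]
Step 37: x=[2.3906] v=[-1.4760]
Step 38: x=[2.3189] v=[-1.4331]
Step 39: x=[2.2496] v=[-1.3858]
Step 40: x=[2.1829] v=[-1.3343]
Step 41: x=[2.1190] v=[-1.2788]
Step 42: x=[2.0580] v=[-1.2194]
Step 43: x=[2.0002] v=[-1.1563]
v[0] did not become non-negative within 43 steps; using fallback time=2.1500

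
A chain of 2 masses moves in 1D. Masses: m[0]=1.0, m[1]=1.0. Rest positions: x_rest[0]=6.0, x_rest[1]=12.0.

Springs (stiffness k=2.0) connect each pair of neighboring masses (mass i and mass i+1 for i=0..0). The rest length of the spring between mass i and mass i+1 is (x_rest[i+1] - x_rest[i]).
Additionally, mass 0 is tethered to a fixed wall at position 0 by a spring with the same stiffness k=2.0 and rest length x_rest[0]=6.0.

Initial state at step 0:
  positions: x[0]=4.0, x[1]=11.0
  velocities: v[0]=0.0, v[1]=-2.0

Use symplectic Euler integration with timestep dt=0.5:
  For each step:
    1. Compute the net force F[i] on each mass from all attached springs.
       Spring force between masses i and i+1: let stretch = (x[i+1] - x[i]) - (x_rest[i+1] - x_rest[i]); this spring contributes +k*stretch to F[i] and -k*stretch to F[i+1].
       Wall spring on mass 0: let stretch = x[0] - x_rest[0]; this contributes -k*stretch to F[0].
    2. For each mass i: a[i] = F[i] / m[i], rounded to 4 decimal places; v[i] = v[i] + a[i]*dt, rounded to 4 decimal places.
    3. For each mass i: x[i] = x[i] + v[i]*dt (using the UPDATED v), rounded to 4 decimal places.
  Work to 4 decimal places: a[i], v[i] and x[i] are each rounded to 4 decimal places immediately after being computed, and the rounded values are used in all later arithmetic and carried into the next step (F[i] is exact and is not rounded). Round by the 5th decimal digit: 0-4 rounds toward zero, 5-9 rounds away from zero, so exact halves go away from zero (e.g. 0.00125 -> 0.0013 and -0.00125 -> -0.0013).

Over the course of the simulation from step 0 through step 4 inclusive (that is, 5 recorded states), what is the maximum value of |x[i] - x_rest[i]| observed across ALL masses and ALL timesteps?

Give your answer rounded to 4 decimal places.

Answer: 3.0000

Derivation:
Step 0: x=[4.0000 11.0000] v=[0.0000 -2.0000]
Step 1: x=[5.5000 9.5000] v=[3.0000 -3.0000]
Step 2: x=[6.2500 9.0000] v=[1.5000 -1.0000]
Step 3: x=[5.2500 10.1250] v=[-2.0000 2.2500]
Step 4: x=[4.0625 11.8125] v=[-2.3750 3.3750]
Max displacement = 3.0000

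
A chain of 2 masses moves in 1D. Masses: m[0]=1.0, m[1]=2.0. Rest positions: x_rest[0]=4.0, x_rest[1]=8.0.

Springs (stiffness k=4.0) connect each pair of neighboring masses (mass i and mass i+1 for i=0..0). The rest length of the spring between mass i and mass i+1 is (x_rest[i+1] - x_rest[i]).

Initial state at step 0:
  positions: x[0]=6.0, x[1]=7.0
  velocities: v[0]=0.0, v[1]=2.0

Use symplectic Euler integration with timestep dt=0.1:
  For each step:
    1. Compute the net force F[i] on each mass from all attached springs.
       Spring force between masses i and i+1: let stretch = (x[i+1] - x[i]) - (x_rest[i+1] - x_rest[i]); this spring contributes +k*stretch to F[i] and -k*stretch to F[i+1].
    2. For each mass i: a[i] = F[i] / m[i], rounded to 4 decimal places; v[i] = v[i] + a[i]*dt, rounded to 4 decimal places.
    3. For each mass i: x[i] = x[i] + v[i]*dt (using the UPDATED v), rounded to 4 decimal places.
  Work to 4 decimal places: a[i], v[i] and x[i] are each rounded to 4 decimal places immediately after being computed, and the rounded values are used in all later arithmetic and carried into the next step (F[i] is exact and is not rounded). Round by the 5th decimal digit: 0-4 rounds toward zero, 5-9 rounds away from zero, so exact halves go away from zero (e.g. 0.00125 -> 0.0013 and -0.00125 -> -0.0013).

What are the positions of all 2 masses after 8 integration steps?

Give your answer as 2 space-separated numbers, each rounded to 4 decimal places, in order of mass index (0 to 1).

Step 0: x=[6.0000 7.0000] v=[0.0000 2.0000]
Step 1: x=[5.8800 7.2600] v=[-1.2000 2.6000]
Step 2: x=[5.6552 7.5724] v=[-2.2480 3.1240]
Step 3: x=[5.3471 7.9265] v=[-3.0811 3.5406]
Step 4: x=[4.9822 8.3090] v=[-3.6493 3.8247]
Step 5: x=[4.5903 8.7049] v=[-3.9186 3.9593]
Step 6: x=[4.2030 9.0985] v=[-3.8728 3.9364]
Step 7: x=[3.8515 9.4742] v=[-3.5146 3.7573]
Step 8: x=[3.5650 9.8175] v=[-2.8655 3.4328]

Answer: 3.5650 9.8175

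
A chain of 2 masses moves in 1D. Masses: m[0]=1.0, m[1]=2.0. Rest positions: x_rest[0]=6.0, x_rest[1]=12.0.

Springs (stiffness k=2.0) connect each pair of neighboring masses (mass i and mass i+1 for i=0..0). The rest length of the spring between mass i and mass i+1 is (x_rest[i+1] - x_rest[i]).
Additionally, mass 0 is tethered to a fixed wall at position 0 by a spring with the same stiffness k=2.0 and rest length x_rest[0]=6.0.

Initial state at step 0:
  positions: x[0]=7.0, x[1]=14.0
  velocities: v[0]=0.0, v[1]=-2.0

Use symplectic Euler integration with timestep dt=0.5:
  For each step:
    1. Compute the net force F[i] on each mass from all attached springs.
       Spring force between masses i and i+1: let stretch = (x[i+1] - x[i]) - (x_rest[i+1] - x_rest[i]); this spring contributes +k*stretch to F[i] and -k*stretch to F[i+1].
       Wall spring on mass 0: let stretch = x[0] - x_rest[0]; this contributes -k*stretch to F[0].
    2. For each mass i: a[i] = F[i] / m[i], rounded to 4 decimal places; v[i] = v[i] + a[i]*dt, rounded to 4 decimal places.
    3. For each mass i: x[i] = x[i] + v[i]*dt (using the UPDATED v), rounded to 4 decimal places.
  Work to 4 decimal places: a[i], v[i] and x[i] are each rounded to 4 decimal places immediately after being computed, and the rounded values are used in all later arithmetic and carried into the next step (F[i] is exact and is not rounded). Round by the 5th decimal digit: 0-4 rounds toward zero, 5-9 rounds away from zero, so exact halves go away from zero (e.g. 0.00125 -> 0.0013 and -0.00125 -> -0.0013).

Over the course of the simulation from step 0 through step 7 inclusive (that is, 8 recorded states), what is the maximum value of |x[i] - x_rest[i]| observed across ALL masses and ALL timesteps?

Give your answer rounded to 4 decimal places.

Step 0: x=[7.0000 14.0000] v=[0.0000 -2.0000]
Step 1: x=[7.0000 12.7500] v=[0.0000 -2.5000]
Step 2: x=[6.3750 11.5625] v=[-1.2500 -2.3750]
Step 3: x=[5.1563 10.5781] v=[-2.4375 -1.9688]
Step 4: x=[4.0703 9.7383] v=[-2.1720 -1.6797]
Step 5: x=[3.7832 8.9815] v=[-0.5743 -1.5137]
Step 6: x=[4.2036 8.4251] v=[0.8408 -1.1129]
Step 7: x=[4.6330 8.3133] v=[0.8587 -0.2237]
Max displacement = 3.6867

Answer: 3.6867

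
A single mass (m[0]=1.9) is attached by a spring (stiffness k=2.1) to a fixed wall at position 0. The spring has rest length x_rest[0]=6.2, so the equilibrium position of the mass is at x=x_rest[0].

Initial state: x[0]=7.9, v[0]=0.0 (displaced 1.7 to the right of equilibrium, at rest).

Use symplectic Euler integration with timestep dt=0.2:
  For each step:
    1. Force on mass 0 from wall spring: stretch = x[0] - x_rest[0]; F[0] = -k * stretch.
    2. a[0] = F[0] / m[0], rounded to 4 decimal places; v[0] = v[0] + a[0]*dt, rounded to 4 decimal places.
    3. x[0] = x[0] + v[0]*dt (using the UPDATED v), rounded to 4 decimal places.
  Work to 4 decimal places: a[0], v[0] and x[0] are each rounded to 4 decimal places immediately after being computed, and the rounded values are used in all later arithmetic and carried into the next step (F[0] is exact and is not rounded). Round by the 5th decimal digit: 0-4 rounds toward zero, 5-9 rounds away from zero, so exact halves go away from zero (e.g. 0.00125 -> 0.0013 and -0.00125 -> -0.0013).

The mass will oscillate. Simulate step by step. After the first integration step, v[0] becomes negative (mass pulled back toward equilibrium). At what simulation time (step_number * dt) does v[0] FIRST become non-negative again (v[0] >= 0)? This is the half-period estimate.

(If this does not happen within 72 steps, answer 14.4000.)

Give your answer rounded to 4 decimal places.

Answer: 3.0000

Derivation:
Step 0: x=[7.9000] v=[0.0000]
Step 1: x=[7.8248] v=[-0.3758]
Step 2: x=[7.6778] v=[-0.7350]
Step 3: x=[7.4655] v=[-1.0617]
Step 4: x=[7.1972] v=[-1.3414]
Step 5: x=[6.8848] v=[-1.5618]
Step 6: x=[6.5422] v=[-1.7132]
Step 7: x=[6.1844] v=[-1.7888]
Step 8: x=[5.8273] v=[-1.7854]
Step 9: x=[5.4867] v=[-1.7030]
Step 10: x=[5.1776] v=[-1.5453]
Step 11: x=[4.9137] v=[-1.3193]
Step 12: x=[4.7067] v=[-1.0350]
Step 13: x=[4.5657] v=[-0.7049]
Step 14: x=[4.4970] v=[-0.3436]
Step 15: x=[4.5036] v=[0.0329]
First v>=0 after going negative at step 15, time=3.0000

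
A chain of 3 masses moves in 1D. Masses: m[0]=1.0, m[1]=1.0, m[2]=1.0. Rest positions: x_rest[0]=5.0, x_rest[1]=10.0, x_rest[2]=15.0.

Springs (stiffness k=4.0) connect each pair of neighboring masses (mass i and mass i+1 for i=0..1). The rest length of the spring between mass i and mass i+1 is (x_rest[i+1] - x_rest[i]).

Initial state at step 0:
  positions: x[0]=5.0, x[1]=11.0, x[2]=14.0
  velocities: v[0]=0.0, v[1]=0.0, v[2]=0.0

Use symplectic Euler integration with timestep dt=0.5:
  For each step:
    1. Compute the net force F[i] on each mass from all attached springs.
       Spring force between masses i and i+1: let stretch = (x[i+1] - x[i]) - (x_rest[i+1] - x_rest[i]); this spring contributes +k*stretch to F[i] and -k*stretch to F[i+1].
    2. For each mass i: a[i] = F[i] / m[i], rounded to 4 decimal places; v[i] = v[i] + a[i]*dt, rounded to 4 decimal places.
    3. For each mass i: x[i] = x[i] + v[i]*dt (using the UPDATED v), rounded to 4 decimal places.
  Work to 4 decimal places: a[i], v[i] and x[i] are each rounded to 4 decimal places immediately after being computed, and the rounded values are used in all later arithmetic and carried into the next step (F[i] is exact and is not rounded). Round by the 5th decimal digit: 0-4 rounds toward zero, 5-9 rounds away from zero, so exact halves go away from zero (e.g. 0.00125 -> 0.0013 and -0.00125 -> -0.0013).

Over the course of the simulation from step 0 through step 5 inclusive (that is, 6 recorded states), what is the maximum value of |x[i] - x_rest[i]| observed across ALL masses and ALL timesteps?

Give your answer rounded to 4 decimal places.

Step 0: x=[5.0000 11.0000 14.0000] v=[0.0000 0.0000 0.0000]
Step 1: x=[6.0000 8.0000 16.0000] v=[2.0000 -6.0000 4.0000]
Step 2: x=[4.0000 11.0000 15.0000] v=[-4.0000 6.0000 -2.0000]
Step 3: x=[4.0000 11.0000 15.0000] v=[0.0000 0.0000 0.0000]
Step 4: x=[6.0000 8.0000 16.0000] v=[4.0000 -6.0000 2.0000]
Step 5: x=[5.0000 11.0000 14.0000] v=[-2.0000 6.0000 -4.0000]
Max displacement = 2.0000

Answer: 2.0000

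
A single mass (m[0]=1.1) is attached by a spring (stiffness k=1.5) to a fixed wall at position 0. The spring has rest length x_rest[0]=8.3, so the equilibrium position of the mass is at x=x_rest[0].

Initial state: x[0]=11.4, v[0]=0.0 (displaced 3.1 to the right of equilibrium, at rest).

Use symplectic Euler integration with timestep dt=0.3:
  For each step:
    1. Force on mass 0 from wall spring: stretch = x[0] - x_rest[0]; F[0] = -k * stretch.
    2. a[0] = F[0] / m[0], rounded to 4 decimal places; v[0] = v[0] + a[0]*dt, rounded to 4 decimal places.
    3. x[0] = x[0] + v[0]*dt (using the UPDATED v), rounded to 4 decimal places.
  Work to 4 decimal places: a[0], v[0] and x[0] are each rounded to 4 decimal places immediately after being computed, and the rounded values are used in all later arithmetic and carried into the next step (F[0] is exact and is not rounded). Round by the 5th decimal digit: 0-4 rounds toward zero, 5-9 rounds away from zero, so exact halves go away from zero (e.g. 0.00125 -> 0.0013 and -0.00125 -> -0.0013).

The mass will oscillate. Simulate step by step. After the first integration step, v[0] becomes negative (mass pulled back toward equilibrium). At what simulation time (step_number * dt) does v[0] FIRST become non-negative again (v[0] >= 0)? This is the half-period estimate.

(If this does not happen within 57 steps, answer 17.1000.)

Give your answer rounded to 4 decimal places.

Answer: 2.7000

Derivation:
Step 0: x=[11.4000] v=[0.0000]
Step 1: x=[11.0195] v=[-1.2682]
Step 2: x=[10.3053] v=[-2.3807]
Step 3: x=[9.3450] v=[-3.2011]
Step 4: x=[8.2564] v=[-3.6286]
Step 5: x=[7.1732] v=[-3.6108]
Step 6: x=[6.2282] v=[-3.1499]
Step 7: x=[5.5375] v=[-2.3023]
Step 8: x=[5.1858] v=[-1.1722]
Step 9: x=[5.2163] v=[0.1018]
First v>=0 after going negative at step 9, time=2.7000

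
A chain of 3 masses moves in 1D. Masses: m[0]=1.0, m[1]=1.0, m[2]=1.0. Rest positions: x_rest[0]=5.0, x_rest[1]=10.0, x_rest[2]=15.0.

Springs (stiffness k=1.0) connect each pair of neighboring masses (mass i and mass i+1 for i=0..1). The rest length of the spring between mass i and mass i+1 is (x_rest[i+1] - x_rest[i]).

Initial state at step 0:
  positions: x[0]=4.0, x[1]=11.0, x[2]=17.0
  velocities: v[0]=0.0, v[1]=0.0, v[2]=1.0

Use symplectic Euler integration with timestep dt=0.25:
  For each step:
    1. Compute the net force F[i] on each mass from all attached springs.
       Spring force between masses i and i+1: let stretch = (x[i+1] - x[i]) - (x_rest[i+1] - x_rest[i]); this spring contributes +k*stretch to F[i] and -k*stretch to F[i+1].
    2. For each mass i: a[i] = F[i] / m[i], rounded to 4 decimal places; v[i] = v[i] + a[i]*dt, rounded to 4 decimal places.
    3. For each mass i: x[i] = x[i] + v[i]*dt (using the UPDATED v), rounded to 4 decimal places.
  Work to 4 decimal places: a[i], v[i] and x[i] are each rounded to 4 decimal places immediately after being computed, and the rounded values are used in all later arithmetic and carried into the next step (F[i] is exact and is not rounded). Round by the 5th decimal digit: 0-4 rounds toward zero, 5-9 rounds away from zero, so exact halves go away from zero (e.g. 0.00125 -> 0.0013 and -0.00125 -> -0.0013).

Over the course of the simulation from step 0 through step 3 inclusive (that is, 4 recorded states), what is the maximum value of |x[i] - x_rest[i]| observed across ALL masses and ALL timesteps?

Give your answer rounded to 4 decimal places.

Answer: 2.3152

Derivation:
Step 0: x=[4.0000 11.0000 17.0000] v=[0.0000 0.0000 1.0000]
Step 1: x=[4.1250 10.9375 17.1875] v=[0.5000 -0.2500 0.7500]
Step 2: x=[4.3633 10.8399 17.2969] v=[0.9531 -0.3906 0.4375]
Step 3: x=[4.6939 10.7410 17.3152] v=[1.3223 -0.3955 0.0733]
Max displacement = 2.3152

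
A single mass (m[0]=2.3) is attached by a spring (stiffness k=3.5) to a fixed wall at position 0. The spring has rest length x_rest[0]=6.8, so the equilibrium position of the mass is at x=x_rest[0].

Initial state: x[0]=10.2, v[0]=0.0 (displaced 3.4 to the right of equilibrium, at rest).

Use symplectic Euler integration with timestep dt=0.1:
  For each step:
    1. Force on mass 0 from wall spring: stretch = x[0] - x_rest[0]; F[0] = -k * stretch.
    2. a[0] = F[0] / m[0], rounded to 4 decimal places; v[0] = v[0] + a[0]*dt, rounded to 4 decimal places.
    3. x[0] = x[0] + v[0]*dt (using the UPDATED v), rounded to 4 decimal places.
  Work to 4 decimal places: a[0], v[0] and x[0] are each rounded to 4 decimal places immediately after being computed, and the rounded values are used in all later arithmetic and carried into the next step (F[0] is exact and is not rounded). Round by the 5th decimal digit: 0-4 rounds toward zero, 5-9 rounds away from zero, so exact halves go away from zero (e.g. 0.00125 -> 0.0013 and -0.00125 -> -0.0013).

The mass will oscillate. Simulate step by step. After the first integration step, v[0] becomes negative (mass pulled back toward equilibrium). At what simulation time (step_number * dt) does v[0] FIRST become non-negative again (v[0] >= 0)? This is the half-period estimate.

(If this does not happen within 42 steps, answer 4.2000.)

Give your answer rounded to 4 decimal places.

Answer: 2.6000

Derivation:
Step 0: x=[10.2000] v=[0.0000]
Step 1: x=[10.1483] v=[-0.5174]
Step 2: x=[10.0456] v=[-1.0269]
Step 3: x=[9.8935] v=[-1.5208]
Step 4: x=[9.6943] v=[-1.9916]
Step 5: x=[9.4511] v=[-2.4320]
Step 6: x=[9.1676] v=[-2.8354]
Step 7: x=[8.8480] v=[-3.1957]
Step 8: x=[8.4973] v=[-3.5074]
Step 9: x=[8.1207] v=[-3.7657]
Step 10: x=[7.7240] v=[-3.9667]
Step 11: x=[7.3133] v=[-4.1073]
Step 12: x=[6.8948] v=[-4.1854]
Step 13: x=[6.4748] v=[-4.1998]
Step 14: x=[6.0598] v=[-4.1503]
Step 15: x=[5.6560] v=[-4.0377]
Step 16: x=[5.2696] v=[-3.8636]
Step 17: x=[4.9065] v=[-3.6307]
Step 18: x=[4.5722] v=[-3.3426]
Step 19: x=[4.2718] v=[-3.0036]
Step 20: x=[4.0099] v=[-2.6189]
Step 21: x=[3.7905] v=[-2.1943]
Step 22: x=[3.6169] v=[-1.7363]
Step 23: x=[3.4917] v=[-1.2519]
Step 24: x=[3.4169] v=[-0.7485]
Step 25: x=[3.3935] v=[-0.2337]
Step 26: x=[3.4220] v=[0.2847]
First v>=0 after going negative at step 26, time=2.6000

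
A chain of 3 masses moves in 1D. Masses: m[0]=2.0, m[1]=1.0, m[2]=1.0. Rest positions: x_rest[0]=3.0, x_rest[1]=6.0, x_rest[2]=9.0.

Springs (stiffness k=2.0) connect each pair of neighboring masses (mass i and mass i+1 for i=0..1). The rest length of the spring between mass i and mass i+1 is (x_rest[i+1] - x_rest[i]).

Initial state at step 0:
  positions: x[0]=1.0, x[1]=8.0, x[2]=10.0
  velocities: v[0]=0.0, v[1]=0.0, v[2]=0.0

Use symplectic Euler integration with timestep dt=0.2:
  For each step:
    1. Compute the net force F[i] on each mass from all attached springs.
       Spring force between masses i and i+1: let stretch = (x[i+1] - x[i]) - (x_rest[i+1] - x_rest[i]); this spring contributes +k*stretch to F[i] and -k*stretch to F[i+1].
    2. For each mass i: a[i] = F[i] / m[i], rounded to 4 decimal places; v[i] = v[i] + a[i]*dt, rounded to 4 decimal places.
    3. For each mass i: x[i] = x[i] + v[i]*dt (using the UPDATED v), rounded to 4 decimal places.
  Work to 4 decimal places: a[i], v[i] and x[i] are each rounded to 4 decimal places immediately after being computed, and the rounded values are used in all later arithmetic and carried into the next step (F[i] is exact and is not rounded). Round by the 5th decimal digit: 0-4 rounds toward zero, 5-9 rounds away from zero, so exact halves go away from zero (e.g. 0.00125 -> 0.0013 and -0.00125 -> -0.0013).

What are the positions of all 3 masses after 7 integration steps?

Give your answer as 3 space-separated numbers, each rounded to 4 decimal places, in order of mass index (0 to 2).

Answer: 3.4091 4.0737 9.1077

Derivation:
Step 0: x=[1.0000 8.0000 10.0000] v=[0.0000 0.0000 0.0000]
Step 1: x=[1.1600 7.6000 10.0800] v=[0.8000 -2.0000 0.4000]
Step 2: x=[1.4576 6.8832 10.2016] v=[1.4880 -3.5840 0.6080]
Step 3: x=[1.8522 5.9978 10.2977] v=[1.9731 -4.4269 0.4806]
Step 4: x=[2.2926 5.1248 10.2898] v=[2.2022 -4.3652 -0.0394]
Step 5: x=[2.7263 4.4384 10.1087] v=[2.1686 -3.4321 -0.9054]
Step 6: x=[3.1085 4.0686 9.7140] v=[1.9110 -1.8488 -1.9735]
Step 7: x=[3.4091 4.0737 9.1077] v=[1.5030 0.0253 -3.0317]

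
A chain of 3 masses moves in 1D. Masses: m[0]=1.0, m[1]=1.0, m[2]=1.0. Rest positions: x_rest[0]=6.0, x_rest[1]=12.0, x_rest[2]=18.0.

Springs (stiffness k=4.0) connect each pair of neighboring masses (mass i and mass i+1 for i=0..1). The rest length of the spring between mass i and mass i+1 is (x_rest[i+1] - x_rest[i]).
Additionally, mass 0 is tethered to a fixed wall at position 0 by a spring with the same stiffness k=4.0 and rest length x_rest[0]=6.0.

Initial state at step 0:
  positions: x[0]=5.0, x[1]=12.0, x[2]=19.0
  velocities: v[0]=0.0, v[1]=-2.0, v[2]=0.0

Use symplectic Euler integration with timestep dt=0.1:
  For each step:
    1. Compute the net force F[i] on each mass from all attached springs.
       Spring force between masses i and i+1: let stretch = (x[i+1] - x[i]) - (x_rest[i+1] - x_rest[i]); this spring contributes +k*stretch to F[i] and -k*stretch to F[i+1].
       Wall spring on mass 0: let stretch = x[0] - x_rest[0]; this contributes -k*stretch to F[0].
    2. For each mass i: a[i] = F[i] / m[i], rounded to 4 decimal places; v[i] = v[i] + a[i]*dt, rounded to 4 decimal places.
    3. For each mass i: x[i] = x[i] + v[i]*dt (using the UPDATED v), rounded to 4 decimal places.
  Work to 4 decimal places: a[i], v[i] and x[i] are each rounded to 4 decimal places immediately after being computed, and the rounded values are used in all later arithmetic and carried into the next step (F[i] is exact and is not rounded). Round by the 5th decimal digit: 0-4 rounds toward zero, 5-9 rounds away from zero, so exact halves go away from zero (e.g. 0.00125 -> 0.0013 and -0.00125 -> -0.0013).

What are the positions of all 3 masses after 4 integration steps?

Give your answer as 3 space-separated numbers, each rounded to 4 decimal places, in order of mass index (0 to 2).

Answer: 5.6355 11.3706 18.5497

Derivation:
Step 0: x=[5.0000 12.0000 19.0000] v=[0.0000 -2.0000 0.0000]
Step 1: x=[5.0800 11.8000 18.9600] v=[0.8000 -2.0000 -0.4000]
Step 2: x=[5.2256 11.6176 18.8736] v=[1.4560 -1.8240 -0.8640]
Step 3: x=[5.4179 11.4698 18.7370] v=[1.9226 -1.4784 -1.3664]
Step 4: x=[5.6355 11.3706 18.5497] v=[2.1762 -0.9923 -1.8733]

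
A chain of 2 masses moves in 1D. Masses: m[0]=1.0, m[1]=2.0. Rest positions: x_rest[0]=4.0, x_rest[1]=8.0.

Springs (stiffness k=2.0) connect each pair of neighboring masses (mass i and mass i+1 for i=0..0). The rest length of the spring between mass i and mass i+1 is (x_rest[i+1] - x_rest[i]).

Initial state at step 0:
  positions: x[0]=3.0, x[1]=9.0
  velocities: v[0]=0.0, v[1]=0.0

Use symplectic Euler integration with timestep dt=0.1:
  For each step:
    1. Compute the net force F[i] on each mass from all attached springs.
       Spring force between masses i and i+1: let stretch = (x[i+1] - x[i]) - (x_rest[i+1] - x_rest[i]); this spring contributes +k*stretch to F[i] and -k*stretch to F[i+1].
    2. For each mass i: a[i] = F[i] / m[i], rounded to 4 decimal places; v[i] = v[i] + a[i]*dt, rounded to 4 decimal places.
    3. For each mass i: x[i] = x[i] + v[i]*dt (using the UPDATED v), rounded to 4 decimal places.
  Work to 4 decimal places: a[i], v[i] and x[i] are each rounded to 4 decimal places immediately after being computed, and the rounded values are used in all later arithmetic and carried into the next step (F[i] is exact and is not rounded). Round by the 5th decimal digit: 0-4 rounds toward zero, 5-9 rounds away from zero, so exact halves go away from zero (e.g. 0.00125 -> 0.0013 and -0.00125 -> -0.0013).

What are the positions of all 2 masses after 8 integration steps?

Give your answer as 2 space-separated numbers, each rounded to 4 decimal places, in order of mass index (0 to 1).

Step 0: x=[3.0000 9.0000] v=[0.0000 0.0000]
Step 1: x=[3.0400 8.9800] v=[0.4000 -0.2000]
Step 2: x=[3.1188 8.9406] v=[0.7880 -0.3940]
Step 3: x=[3.2340 8.8830] v=[1.1524 -0.5762]
Step 4: x=[3.3822 8.8089] v=[1.4822 -0.7411]
Step 5: x=[3.5590 8.7205] v=[1.7675 -0.8838]
Step 6: x=[3.7590 8.6205] v=[1.9998 -1.0000]
Step 7: x=[3.9762 8.5119] v=[2.1721 -1.0862]
Step 8: x=[4.2041 8.3979] v=[2.2792 -1.1398]

Answer: 4.2041 8.3979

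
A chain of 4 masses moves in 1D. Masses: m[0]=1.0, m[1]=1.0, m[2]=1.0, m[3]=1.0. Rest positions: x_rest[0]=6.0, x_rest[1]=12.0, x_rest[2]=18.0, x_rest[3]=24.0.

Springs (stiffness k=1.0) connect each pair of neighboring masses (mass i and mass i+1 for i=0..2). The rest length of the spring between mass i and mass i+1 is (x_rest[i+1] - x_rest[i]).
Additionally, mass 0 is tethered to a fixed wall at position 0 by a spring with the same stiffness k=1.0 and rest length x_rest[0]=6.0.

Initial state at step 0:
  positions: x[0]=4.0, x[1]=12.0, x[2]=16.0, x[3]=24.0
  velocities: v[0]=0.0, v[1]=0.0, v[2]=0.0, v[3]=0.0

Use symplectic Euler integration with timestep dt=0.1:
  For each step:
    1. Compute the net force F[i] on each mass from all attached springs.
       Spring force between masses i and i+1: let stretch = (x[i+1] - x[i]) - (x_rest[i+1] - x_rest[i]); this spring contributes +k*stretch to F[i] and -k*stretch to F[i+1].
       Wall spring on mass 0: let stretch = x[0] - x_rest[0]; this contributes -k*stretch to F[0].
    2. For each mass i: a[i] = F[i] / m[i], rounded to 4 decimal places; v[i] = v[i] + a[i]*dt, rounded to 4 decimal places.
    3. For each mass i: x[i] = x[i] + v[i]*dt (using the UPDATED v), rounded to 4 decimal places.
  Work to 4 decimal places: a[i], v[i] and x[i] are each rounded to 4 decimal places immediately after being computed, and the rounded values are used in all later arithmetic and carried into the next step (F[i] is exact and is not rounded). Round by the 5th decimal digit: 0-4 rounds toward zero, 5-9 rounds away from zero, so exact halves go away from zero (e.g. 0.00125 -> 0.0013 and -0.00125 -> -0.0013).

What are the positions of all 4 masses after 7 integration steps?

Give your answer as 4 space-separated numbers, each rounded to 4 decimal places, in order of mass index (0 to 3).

Answer: 4.9769 11.0697 16.9538 23.5116

Derivation:
Step 0: x=[4.0000 12.0000 16.0000 24.0000] v=[0.0000 0.0000 0.0000 0.0000]
Step 1: x=[4.0400 11.9600 16.0400 23.9800] v=[0.4000 -0.4000 0.4000 -0.2000]
Step 2: x=[4.1188 11.8816 16.1186 23.9406] v=[0.7880 -0.7840 0.7860 -0.3940]
Step 3: x=[4.2340 11.7679 16.2331 23.8830] v=[1.1524 -1.1366 1.1445 -0.5762]
Step 4: x=[4.3822 11.6236 16.3794 23.8089] v=[1.4824 -1.4435 1.4630 -0.7412]
Step 5: x=[4.5590 11.4544 16.5524 23.7205] v=[1.7683 -1.6921 1.7304 -0.8842]
Step 6: x=[4.7592 11.2672 16.7461 23.6204] v=[2.0019 -1.8718 1.9374 -1.0010]
Step 7: x=[4.9769 11.0697 16.9538 23.5116] v=[2.1768 -1.9747 2.0769 -1.0884]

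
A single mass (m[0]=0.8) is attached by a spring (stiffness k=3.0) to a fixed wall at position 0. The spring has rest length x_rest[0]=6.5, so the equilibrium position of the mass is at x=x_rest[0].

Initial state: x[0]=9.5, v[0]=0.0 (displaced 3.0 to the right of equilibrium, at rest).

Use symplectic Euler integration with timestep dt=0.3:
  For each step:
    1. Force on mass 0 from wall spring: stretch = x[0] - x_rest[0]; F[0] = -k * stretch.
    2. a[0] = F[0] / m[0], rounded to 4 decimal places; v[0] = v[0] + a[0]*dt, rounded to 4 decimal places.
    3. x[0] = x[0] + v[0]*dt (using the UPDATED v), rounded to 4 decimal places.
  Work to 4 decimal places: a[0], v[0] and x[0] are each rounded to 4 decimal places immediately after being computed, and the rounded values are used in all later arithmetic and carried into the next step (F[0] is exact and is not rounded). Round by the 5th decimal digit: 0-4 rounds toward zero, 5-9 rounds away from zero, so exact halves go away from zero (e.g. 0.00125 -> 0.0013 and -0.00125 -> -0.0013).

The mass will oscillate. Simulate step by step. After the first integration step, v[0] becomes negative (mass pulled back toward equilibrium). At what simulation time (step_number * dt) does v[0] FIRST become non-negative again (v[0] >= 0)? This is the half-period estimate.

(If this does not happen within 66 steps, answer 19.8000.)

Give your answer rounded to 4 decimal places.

Answer: 1.8000

Derivation:
Step 0: x=[9.5000] v=[0.0000]
Step 1: x=[8.4875] v=[-3.3750]
Step 2: x=[6.8042] v=[-5.6109]
Step 3: x=[5.0183] v=[-5.9531]
Step 4: x=[3.7324] v=[-4.2862]
Step 5: x=[3.3806] v=[-1.1727]
Step 6: x=[4.0816] v=[2.3366]
First v>=0 after going negative at step 6, time=1.8000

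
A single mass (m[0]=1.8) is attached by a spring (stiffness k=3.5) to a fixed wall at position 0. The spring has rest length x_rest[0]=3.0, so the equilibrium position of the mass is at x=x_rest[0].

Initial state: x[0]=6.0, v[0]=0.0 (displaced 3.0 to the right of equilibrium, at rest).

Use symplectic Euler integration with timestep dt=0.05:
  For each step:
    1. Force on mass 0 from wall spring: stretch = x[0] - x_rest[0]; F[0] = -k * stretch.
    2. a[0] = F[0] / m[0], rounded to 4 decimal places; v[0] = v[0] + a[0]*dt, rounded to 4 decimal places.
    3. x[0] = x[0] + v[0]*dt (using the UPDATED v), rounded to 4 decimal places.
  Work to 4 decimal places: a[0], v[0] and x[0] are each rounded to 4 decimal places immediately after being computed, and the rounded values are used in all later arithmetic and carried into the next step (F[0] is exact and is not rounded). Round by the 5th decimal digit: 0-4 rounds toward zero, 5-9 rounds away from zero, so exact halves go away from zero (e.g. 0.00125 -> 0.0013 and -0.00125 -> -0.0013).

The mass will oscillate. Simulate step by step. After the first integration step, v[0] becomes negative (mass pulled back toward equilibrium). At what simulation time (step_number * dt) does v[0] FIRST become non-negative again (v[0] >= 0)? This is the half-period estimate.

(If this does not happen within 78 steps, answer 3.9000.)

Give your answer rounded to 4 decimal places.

Answer: 2.3000

Derivation:
Step 0: x=[6.0000] v=[0.0000]
Step 1: x=[5.9854] v=[-0.2917]
Step 2: x=[5.9563] v=[-0.5819]
Step 3: x=[5.9128] v=[-0.8693]
Step 4: x=[5.8552] v=[-1.1525]
Step 5: x=[5.7837] v=[-1.4301]
Step 6: x=[5.6987] v=[-1.7007]
Step 7: x=[5.6005] v=[-1.9631]
Step 8: x=[5.4897] v=[-2.2159]
Step 9: x=[5.3668] v=[-2.4580]
Step 10: x=[5.2324] v=[-2.6881]
Step 11: x=[5.0871] v=[-2.9051]
Step 12: x=[4.9317] v=[-3.1080]
Step 13: x=[4.7669] v=[-3.2958]
Step 14: x=[4.5935] v=[-3.4676]
Step 15: x=[4.4124] v=[-3.6225]
Step 16: x=[4.2244] v=[-3.7598]
Step 17: x=[4.0305] v=[-3.8788]
Step 18: x=[3.8316] v=[-3.9790]
Step 19: x=[3.6286] v=[-4.0599]
Step 20: x=[3.4226] v=[-4.1210]
Step 21: x=[3.2145] v=[-4.1621]
Step 22: x=[3.0054] v=[-4.1830]
Step 23: x=[2.7962] v=[-4.1835]
Step 24: x=[2.5880] v=[-4.1637]
Step 25: x=[2.3818] v=[-4.1236]
Step 26: x=[2.1786] v=[-4.0635]
Step 27: x=[1.9794] v=[-3.9836]
Step 28: x=[1.7852] v=[-3.8844]
Step 29: x=[1.5969] v=[-3.7663]
Step 30: x=[1.4154] v=[-3.6299]
Step 31: x=[1.2416] v=[-3.4758]
Step 32: x=[1.0764] v=[-3.3048]
Step 33: x=[0.9205] v=[-3.1178]
Step 34: x=[0.7747] v=[-2.9156]
Step 35: x=[0.6397] v=[-2.6993]
Step 36: x=[0.5162] v=[-2.4698]
Step 37: x=[0.4048] v=[-2.2283]
Step 38: x=[0.3060] v=[-1.9760]
Step 39: x=[0.2203] v=[-1.7141]
Step 40: x=[0.1481] v=[-1.4439]
Step 41: x=[0.0898] v=[-1.1666]
Step 42: x=[0.0456] v=[-0.8837]
Step 43: x=[0.0158] v=[-0.5965]
Step 44: x=[0.0005] v=[-0.3064]
Step 45: x=[-0.0002] v=[-0.0148]
Step 46: x=[0.0136] v=[0.2769]
First v>=0 after going negative at step 46, time=2.3000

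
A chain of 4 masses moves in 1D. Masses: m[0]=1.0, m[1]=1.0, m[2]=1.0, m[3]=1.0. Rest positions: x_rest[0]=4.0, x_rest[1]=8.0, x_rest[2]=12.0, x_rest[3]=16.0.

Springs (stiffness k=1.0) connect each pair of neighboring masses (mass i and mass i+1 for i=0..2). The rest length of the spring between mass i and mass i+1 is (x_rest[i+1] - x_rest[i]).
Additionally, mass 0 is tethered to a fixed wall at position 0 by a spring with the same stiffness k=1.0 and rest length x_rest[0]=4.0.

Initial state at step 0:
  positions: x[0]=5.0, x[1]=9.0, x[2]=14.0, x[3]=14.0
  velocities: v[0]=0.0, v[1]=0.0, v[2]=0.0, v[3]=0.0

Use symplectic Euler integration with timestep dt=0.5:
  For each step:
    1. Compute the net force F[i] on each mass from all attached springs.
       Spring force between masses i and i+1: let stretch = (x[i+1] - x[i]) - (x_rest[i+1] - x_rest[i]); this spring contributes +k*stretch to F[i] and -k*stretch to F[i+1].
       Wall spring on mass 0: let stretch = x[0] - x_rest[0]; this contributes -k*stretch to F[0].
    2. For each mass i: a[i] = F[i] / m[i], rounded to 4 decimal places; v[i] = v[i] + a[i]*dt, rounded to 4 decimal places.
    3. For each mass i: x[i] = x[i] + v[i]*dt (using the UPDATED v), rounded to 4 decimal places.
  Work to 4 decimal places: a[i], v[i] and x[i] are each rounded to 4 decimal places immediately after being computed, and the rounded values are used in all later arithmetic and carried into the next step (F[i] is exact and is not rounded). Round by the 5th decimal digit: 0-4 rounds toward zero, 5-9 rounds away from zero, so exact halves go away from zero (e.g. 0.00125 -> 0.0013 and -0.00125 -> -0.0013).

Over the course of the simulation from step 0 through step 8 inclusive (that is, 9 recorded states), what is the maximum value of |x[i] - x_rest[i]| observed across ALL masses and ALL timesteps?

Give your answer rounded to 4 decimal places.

Answer: 2.1458

Derivation:
Step 0: x=[5.0000 9.0000 14.0000 14.0000] v=[0.0000 0.0000 0.0000 0.0000]
Step 1: x=[4.7500 9.2500 12.7500 15.0000] v=[-0.5000 0.5000 -2.5000 2.0000]
Step 2: x=[4.4375 9.2500 11.1875 16.4375] v=[-0.6250 0.0000 -3.1250 2.8750]
Step 3: x=[4.2188 8.5313 10.4531 17.5625] v=[-0.4375 -1.4375 -1.4688 2.2500]
Step 4: x=[4.0235 7.2149 11.0156 17.9102] v=[-0.3907 -2.6329 1.1250 0.6953]
Step 5: x=[3.6201 6.0508 12.3516 17.5342] v=[-0.8068 -2.3283 2.6720 -0.7520]
Step 6: x=[2.9194 5.8542 13.4081 16.8626] v=[-1.4015 -0.3933 2.1129 -1.3433]
Step 7: x=[2.2225 6.8124 13.4397 16.3273] v=[-1.3938 1.9163 0.0632 -1.0706]
Step 8: x=[2.1175 8.2799 12.5364 16.0701] v=[-0.2101 2.9350 -1.8067 -0.5144]
Max displacement = 2.1458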